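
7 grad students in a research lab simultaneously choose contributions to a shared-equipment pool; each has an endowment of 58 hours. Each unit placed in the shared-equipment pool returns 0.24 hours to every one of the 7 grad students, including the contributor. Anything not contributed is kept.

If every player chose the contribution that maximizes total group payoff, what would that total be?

682.08 hours

Each contributed unit returns 1.680 to the group as a whole (0.24 to each of 7 players), which exceeds 1, so the social optimum is full contribution: group total = 1.680 × 406 = 682.08.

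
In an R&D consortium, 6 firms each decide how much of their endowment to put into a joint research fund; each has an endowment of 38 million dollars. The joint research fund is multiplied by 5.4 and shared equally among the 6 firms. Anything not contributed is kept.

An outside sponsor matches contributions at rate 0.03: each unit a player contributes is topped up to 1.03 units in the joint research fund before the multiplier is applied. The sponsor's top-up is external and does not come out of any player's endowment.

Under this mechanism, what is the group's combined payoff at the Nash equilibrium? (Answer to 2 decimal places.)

The effective private return is 5.4 × 1.03 / 6 = 0.9270, which is still under 1, so the mechanism doesn't change anyone's dominant strategy: zero contribution.
At the Nash equilibrium no one contributes; group total payoff = 6 × 38 = 228.

228.00 million dollars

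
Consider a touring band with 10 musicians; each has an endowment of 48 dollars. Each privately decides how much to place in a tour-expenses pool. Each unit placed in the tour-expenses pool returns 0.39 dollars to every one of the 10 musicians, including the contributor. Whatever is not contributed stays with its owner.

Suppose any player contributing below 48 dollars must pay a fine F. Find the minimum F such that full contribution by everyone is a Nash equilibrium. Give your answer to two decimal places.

Given the others contribute fully, the best deviation is to contribute 0 (any partial contribution still incurs the fine and gives up units whose private return 0.39 is below 1).
Deviating from 48 to 0 saves 48 dollars but forfeits the deviator's share of the drop in the tour-expenses pool: 0.39 × 48 = 18.72.
So the deviation gain is 48 − 18.72 = 29.28, and the fine must be at least 29.28 dollars to wipe it out.

29.28 dollars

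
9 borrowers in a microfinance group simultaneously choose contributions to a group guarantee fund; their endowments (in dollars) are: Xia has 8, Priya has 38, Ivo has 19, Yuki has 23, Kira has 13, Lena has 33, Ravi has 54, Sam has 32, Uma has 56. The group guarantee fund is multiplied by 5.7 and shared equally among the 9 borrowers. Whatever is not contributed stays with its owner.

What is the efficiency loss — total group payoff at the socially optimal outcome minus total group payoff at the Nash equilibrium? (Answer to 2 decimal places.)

The private return per contributed unit is 5.7/9 = 0.6333 < 1 for every player regardless of endowment, so the Nash equilibrium is zero contribution and the group total is Σ E_j = 8 + 38 + 19 + 23 + 13 + 33 + 54 + 32 + 56 = 276.
Each contributed unit returns 5.700 to the group, so the social optimum is full contribution by everyone: group total = 5.700 × 276 = 1573.20.
Efficiency loss = (5.700 − 1) × 276 = 1297.20.

1297.20 dollars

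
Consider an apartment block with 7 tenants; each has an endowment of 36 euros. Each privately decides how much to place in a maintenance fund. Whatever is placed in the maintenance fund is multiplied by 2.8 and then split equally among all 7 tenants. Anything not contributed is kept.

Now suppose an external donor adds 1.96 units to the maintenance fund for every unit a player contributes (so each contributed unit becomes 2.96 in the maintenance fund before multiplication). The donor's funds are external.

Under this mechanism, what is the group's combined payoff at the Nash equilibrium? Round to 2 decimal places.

2088.58 euros

The effective private return per unit is now 2.8 × 2.96 / 7 = 1.1840 > 1, so every player's dominant strategy flips to full contribution.
So the Nash equilibrium is full contribution by all 7; the group earns 2.8 × 2.96 × 252 = 2088.58.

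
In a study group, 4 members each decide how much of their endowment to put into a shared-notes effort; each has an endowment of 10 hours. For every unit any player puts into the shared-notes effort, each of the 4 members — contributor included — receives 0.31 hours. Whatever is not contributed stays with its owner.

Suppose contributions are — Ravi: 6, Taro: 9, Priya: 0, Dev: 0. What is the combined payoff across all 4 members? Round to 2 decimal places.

43.60 hours

Total contributed: 6 + 9 + 0 + 0 = 15; total kept: 4 × 10 − 15 = 25.
The shared-notes effort pays out 0.31 × 4 × 15 = 18.60 in aggregate.
Group total = 25 + 18.60 = 43.60.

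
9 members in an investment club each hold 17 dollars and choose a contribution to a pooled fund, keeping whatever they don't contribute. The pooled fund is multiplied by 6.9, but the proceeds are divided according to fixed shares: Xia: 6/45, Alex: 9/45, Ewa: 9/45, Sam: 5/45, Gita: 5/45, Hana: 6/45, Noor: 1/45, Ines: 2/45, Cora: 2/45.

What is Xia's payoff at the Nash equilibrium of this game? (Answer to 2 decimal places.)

48.28 dollars

Each unit j contributes comes back to j as 6.9 × (j's share), so j prefers to contribute only if that share exceeds 1/6.9 = 0.1449; otherwise keeping the unit dominates.
Alex and Ewa are above the threshold, contributing 17 each; the remaining 7 contribute 0. Total contributed: 34.
Xia keeps 17 and receives 6.9 × 34 × 6/45 = 31.28 from the pooled fund, for a payoff of 48.28.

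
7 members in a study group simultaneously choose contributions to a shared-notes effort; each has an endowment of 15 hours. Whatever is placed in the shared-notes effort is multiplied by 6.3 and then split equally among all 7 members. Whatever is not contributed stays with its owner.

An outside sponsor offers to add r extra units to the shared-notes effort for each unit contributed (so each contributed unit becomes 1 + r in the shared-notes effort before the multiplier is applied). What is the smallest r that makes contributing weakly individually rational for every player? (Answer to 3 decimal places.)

With matching at rate r, one contributed unit becomes (1 + r) in the shared-notes effort and returns 6.3 × (1 + r) / 7 to the contributor.
Setting this equal to 1: 1 + r = 7/6.3 = 1.1111.
So the minimum matching rate is r = 1.1111 − 1 = 0.111.

0.111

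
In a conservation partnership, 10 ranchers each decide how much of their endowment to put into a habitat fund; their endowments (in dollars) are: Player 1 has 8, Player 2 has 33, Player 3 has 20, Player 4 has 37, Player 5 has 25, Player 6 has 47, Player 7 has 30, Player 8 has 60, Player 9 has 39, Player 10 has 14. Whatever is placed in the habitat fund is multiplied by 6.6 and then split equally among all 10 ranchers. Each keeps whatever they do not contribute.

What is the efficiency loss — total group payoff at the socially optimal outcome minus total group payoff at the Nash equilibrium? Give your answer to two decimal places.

1752.80 dollars

The private return per contributed unit is 6.6/10 = 0.6600 < 1 for every player regardless of endowment, so the Nash equilibrium is zero contribution and the group total is Σ E_j = 8 + 33 + 20 + 37 + 25 + 47 + 30 + 60 + 39 + 14 = 313.
Each contributed unit returns 6.600 to the group, so the social optimum is full contribution by everyone: group total = 6.600 × 313 = 2065.80.
Efficiency loss = (6.600 − 1) × 313 = 1752.80.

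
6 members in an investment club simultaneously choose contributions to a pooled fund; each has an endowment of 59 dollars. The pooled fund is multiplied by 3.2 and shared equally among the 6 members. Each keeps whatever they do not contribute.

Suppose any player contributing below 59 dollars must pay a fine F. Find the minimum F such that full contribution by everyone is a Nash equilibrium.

Given the others contribute fully, the best deviation is to contribute 0 (any partial contribution still incurs the fine and gives up units whose private return 0.5333 is below 1).
Deviating from 59 to 0 saves 59 dollars but forfeits the deviator's share of the drop in the pooled fund: 3.2/6 × 59 = 31.47.
So the deviation gain is 59 − 31.47 = 27.53, and the fine must be at least 27.53 dollars to wipe it out.

27.53 dollars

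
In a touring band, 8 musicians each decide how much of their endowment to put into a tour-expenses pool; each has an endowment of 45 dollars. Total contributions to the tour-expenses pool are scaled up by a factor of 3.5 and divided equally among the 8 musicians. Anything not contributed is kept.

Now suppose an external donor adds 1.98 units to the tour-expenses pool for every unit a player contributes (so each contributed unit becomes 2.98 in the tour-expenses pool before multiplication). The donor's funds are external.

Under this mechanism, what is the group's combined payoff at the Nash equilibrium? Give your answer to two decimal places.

3754.80 dollars

With the mechanism, a contributed unit returns 3.5 × 2.98 / 8 = 1.3038 per unit of net cost to the contributor — now above 1 — so contributing fully is weakly dominant for every player.
At the Nash equilibrium everyone contributes 45. Group total payoff = 3.5 × 2.98 × 360 = 3754.80.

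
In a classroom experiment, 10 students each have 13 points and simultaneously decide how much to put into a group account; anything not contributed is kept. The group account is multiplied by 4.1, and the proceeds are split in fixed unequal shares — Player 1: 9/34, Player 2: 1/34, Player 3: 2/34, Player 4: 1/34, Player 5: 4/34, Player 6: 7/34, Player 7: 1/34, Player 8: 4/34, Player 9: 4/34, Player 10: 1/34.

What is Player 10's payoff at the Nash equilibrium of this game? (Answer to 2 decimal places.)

A player with share s gets back 4.1·s per unit contributed, so full contribution is dominant for anyone with s > 1/4.1 = 0.2439 and zero contribution is dominant for anyone below.
The only share above 0.2439 is Player 1's 9/34, contributing 13; the remaining 9 contribute 0. Total contributed: 13.
Player 10 keeps 13 and receives 4.1 × 13 × 1/34 = 1.57 from the group account, for a payoff of 14.57.

14.57 points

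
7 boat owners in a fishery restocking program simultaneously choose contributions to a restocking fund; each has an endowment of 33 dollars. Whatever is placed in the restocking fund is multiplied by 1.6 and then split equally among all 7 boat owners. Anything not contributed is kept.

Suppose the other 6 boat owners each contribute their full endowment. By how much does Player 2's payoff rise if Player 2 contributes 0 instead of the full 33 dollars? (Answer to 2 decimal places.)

Switching from a contribution of 33 to 0 lets Player 2 keep an extra 33 dollars, but lowers the restocking fund by 33, which costs Player 2 their own share of that drop: 1.6/7 × 33 = 7.54.
Net gain = 33 − 7.54 = 25.46. The private return per contributed unit (0.2286) is below 1, so free-riding is indeed the best response regardless of what the others do.

25.46 dollars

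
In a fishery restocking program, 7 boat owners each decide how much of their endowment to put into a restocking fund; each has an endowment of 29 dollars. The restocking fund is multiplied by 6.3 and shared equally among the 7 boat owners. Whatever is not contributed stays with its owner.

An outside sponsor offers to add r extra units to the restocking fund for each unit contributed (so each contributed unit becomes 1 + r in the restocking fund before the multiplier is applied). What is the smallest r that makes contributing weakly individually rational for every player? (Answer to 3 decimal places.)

0.111

With matching at rate r, one contributed unit becomes (1 + r) in the restocking fund and returns 6.3 × (1 + r) / 7 to the contributor.
Setting this equal to 1: 1 + r = 7/6.3 = 1.1111.
So the minimum matching rate is r = 1.1111 − 1 = 0.111.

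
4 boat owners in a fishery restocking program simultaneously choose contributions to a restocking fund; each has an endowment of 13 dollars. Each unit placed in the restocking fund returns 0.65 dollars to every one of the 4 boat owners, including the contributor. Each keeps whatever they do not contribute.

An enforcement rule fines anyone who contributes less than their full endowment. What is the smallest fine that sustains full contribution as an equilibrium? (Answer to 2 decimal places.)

4.55 dollars

Given the others contribute fully, the best deviation is to contribute 0 (any partial contribution still incurs the fine and gives up units whose private return 0.65 is below 1).
Deviating from 13 to 0 saves 13 dollars but forfeits the deviator's share of the drop in the restocking fund: 0.65 × 13 = 8.45.
So the deviation gain is 13 − 8.45 = 4.55, and the fine must be at least 4.55 dollars to wipe it out.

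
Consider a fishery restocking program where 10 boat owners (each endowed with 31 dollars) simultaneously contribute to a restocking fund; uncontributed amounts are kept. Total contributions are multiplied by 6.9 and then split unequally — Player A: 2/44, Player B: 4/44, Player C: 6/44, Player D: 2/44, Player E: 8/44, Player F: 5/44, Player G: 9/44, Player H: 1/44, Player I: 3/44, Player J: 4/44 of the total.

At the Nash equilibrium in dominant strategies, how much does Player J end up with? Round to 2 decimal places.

Player j's private return per contributed unit is 6.9 × (j's share). Contributing is weakly dominant for j when that share is at least 1/6.9 = 0.1449, and contributing 0 is dominant otherwise.
The shares above 0.1449 belong to Player E and Player G, contributing 31 each; the remaining 8 contribute 0. Total contributed: 62.
Player J keeps 31 and receives 6.9 × 62 × 4/44 = 38.89 from the restocking fund, for a payoff of 69.89.

69.89 dollars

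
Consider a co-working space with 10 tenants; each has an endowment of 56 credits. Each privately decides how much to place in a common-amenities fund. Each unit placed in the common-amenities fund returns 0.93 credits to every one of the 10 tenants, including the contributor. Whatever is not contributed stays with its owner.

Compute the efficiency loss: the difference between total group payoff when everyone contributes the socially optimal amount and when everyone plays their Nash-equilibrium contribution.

4648.00 credits

The private return per contributed unit is 0.93 < 1, so contributing 0 is dominant for every player. At the Nash equilibrium everyone keeps their 56, and the group total is 10 × 56 = 560.
Each contributed unit returns 9.300 to the group as a whole (0.93 to each of 10 players), which exceeds 1, so the social optimum is full contribution: group total = 9.300 × 560 = 5208.00.
Efficiency loss = 5208.00 − 560 = 4648.00.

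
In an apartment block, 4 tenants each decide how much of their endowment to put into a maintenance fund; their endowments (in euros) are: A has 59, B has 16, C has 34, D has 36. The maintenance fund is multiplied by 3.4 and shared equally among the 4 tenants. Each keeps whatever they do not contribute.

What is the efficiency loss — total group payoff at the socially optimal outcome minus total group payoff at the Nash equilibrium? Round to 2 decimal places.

The private return per contributed unit is 3.4/4 = 0.8500 < 1 for every player regardless of endowment, so the Nash equilibrium is zero contribution and the group total is Σ E_j = 59 + 16 + 34 + 36 = 145.
Each contributed unit returns 3.400 to the group, so the social optimum is full contribution by everyone: group total = 3.400 × 145 = 493.00.
Efficiency loss = (3.400 − 1) × 145 = 348.00.

348.00 euros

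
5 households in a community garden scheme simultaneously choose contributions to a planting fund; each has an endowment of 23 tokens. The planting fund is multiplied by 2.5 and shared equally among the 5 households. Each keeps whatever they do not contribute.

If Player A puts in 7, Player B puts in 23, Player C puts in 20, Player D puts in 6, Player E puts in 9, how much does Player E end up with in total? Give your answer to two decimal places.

Total contributed: 7 + 23 + 20 + 6 + 9 = 65.
Each receives 2.5 × 65 / 5 = 32.50 from the planting fund.
Player E keeps 23 − 9 = 14, so Player E's payoff is 14 + 32.50 = 46.50.

46.50 tokens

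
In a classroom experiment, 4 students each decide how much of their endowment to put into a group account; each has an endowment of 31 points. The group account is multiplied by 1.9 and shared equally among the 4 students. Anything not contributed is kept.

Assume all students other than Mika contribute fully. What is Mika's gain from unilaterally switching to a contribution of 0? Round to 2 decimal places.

Switching from a contribution of 31 to 0 lets Mika keep an extra 31 points, but lowers the group account by 31, which costs Mika their own share of that drop: 1.9/4 × 31 = 14.72.
Net gain = 31 − 14.72 = 16.28. The private return per contributed unit (0.4750) is below 1, so free-riding is indeed the best response regardless of what the others do.

16.28 points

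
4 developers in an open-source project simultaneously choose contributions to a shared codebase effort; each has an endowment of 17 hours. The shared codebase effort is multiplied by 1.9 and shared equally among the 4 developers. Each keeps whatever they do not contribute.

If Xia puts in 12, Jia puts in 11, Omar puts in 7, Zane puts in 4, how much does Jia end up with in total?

Total contributed: 12 + 11 + 7 + 4 = 34.
Each receives 1.9 × 34 / 4 = 16.15 from the shared codebase effort.
Jia keeps 17 − 11 = 6, so Jia's payoff is 6 + 16.15 = 22.15.

22.15 hours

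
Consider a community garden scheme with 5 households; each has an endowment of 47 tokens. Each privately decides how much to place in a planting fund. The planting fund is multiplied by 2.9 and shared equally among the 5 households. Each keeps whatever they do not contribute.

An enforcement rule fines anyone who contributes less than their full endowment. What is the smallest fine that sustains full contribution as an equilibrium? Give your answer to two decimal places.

Given the others contribute fully, the best deviation is to contribute 0 (any partial contribution still incurs the fine and gives up units whose private return 0.5800 is below 1).
Deviating from 47 to 0 saves 47 tokens but forfeits the deviator's share of the drop in the planting fund: 2.9/5 × 47 = 27.26.
So the deviation gain is 47 − 27.26 = 19.74, and the fine must be at least 19.74 tokens to wipe it out.

19.74 tokens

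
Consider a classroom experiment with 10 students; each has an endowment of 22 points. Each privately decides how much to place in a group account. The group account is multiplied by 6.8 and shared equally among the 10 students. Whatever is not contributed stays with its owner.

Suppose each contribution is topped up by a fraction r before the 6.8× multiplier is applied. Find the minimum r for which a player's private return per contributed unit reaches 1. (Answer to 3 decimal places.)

0.471

With matching at rate r, one contributed unit becomes (1 + r) in the group account and returns 6.8 × (1 + r) / 10 to the contributor.
Setting this equal to 1: 1 + r = 10/6.8 = 1.4706.
So the minimum matching rate is r = 1.4706 − 1 = 0.471.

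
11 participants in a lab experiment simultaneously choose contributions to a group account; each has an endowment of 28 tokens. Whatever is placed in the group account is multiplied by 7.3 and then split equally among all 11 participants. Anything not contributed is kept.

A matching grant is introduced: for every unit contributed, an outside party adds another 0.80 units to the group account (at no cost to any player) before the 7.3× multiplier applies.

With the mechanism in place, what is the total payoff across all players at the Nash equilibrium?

4047.12 tokens

Under the mechanism each unit contributed yields 7.3 × 1.80 / 11 = 1.1945 back to its contributor per unit of net cost, which exceeds 1, making full contribution the dominant choice for everyone.
So the Nash equilibrium is full contribution by all 11; the group earns 7.3 × 1.80 × 308 = 4047.12.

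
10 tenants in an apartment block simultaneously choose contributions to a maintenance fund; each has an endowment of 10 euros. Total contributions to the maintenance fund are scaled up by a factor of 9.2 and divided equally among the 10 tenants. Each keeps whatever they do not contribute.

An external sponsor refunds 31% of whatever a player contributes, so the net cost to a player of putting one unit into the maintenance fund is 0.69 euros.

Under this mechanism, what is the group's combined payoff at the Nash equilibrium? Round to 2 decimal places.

Under the mechanism each unit contributed yields (9.2/10) / 0.69 = 1.3333 back to its contributor per unit of net cost, which exceeds 1, making full contribution the dominant choice for everyone.
So the Nash equilibrium is full contribution by all 10; the group earns 10 × (10 × 0.31 + 9.2 × 10) = 951.00.

951.00 euros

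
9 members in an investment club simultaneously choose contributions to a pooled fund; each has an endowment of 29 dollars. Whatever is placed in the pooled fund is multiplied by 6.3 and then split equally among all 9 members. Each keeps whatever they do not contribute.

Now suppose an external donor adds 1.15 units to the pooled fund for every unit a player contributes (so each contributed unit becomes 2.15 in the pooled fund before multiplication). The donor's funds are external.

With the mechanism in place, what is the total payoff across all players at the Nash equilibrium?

Under the mechanism each unit contributed yields 6.3 × 2.15 / 9 = 1.5050 back to its contributor per unit of net cost, which exceeds 1, making full contribution the dominant choice for everyone.
So the Nash equilibrium is full contribution by all 9; the group earns 6.3 × 2.15 × 261 = 3535.25.

3535.25 dollars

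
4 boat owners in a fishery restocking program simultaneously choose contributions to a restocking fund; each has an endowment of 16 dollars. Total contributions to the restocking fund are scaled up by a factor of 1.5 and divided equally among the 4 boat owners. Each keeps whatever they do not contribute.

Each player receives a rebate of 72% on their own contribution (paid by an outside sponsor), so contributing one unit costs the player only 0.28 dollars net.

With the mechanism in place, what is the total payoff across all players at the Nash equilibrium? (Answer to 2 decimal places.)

142.08 dollars

Under the mechanism each unit contributed yields (1.5/4) / 0.28 = 1.3393 back to its contributor per unit of net cost, which exceeds 1, making full contribution the dominant choice for everyone.
At the Nash equilibrium everyone contributes 16. Group total payoff = 4 × (16 × 0.72 + 1.5 × 16) = 142.08.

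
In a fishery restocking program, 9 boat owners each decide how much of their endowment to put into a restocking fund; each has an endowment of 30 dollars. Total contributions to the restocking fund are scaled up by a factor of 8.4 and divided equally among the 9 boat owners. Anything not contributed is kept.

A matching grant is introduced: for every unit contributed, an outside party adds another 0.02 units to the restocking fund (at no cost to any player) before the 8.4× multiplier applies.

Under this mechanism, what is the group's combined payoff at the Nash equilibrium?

The effective private return is 8.4 × 1.02 / 9 = 0.9520, which is still under 1, so the mechanism doesn't change anyone's dominant strategy: zero contribution.
At the Nash equilibrium no one contributes; group total payoff = 9 × 30 = 270.

270.00 dollars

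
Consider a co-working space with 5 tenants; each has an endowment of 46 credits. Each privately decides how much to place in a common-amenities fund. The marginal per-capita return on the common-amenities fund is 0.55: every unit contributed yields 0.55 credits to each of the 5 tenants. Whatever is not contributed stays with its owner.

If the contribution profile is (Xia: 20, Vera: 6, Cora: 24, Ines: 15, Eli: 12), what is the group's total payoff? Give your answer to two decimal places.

364.75 credits

Total contributed: 20 + 6 + 24 + 15 + 12 = 77; total kept: 5 × 46 − 77 = 153.
The common-amenities fund pays out 0.55 × 5 × 77 = 211.75 in aggregate.
Group total = 153 + 211.75 = 364.75.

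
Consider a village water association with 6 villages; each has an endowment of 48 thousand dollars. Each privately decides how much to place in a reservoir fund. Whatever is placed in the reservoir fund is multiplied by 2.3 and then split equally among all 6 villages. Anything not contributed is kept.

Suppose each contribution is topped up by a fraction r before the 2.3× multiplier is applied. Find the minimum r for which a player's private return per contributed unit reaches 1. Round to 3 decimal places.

With matching at rate r, one contributed unit becomes (1 + r) in the reservoir fund and returns 2.3 × (1 + r) / 6 to the contributor.
Setting this equal to 1: 1 + r = 6/2.3 = 2.6087.
So the minimum matching rate is r = 2.6087 − 1 = 1.609.

1.609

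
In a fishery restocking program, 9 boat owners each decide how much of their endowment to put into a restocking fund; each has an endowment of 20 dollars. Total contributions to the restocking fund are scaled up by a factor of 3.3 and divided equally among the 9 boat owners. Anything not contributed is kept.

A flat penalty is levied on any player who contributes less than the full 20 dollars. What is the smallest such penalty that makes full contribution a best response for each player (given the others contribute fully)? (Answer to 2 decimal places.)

Given the others contribute fully, the best deviation is to contribute 0 (any partial contribution still incurs the fine and gives up units whose private return 0.3667 is below 1).
Deviating from 20 to 0 saves 20 dollars but forfeits the deviator's share of the drop in the restocking fund: 3.3/9 × 20 = 7.33.
So the deviation gain is 20 − 7.33 = 12.67, and the fine must be at least 12.67 dollars to wipe it out.

12.67 dollars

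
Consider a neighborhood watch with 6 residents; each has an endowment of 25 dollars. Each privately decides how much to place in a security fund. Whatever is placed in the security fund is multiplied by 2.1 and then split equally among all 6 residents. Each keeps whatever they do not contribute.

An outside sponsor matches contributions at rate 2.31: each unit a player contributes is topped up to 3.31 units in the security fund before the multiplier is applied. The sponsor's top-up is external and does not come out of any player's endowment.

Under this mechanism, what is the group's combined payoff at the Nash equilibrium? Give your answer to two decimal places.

1042.65 dollars

The effective private return per unit is now 2.1 × 3.31 / 6 = 1.1585 > 1, so every player's dominant strategy flips to full contribution.
So the Nash equilibrium is full contribution by all 6; the group earns 2.1 × 3.31 × 150 = 1042.65.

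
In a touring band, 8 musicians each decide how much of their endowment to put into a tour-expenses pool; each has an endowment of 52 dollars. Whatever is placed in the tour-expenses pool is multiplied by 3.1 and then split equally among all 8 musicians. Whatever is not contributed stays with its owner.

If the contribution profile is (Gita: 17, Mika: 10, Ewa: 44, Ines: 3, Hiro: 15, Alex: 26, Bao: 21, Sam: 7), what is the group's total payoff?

716.30 dollars

Total contributed: 17 + 10 + 44 + 3 + 15 + 26 + 21 + 7 = 143; total kept: 8 × 52 − 143 = 273.
The tour-expenses pool pays out 3.1 × 143 = 443.30 in aggregate.
Group total = 273 + 443.30 = 716.30.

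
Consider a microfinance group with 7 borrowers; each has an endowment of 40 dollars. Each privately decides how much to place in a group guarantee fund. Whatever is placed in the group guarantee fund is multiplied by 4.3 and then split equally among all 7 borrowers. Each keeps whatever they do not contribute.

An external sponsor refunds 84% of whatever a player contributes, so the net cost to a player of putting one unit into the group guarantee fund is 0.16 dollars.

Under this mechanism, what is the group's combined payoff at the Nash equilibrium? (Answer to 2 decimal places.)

1439.20 dollars

The effective private return per unit is now (4.3/7) / 0.16 = 3.8393 > 1, so every player's dominant strategy flips to full contribution.
So the Nash equilibrium is full contribution by all 7; the group earns 7 × (40 × 0.84 + 4.3 × 40) = 1439.20.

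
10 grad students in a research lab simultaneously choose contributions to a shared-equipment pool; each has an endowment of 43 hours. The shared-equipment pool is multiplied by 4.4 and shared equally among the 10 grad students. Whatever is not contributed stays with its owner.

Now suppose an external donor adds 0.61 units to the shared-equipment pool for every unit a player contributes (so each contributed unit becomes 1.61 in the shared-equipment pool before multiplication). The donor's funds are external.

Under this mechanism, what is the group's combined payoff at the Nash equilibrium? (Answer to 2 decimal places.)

With the mechanism, a contributed unit returns 4.4 × 1.61 / 10 = 0.7084 per unit of net cost — still below 1 — so contributing 0 remains dominant for every player.
Everyone keeps their endowment and the group total is 10 × 43 = 430.

430.00 hours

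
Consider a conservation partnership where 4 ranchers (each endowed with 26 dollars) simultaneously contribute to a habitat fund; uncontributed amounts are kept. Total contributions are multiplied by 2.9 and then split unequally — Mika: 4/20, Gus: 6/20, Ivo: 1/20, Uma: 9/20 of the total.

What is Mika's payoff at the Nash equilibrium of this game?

41.08 dollars

For player j, contributing a unit is worthwhile iff 2.9 × (j's share) ≥ 1, i.e. iff j's share is at least 0.3448.
Uma alone (share 9/20) is above the threshold, contributing 26; the remaining 3 contribute 0. Total contributed: 26.
Mika keeps 26 and receives 2.9 × 26 × 4/20 = 15.08 from the habitat fund, for a payoff of 41.08.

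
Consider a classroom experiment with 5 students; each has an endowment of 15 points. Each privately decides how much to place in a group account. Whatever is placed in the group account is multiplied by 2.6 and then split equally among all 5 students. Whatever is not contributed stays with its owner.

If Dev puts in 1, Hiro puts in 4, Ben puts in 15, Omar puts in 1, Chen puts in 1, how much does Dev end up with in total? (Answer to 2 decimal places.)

25.44 points

Total contributed: 1 + 4 + 15 + 1 + 1 = 22.
Each receives 2.6 × 22 / 5 = 11.44 from the group account.
Dev keeps 15 − 1 = 14, so Dev's payoff is 14 + 11.44 = 25.44.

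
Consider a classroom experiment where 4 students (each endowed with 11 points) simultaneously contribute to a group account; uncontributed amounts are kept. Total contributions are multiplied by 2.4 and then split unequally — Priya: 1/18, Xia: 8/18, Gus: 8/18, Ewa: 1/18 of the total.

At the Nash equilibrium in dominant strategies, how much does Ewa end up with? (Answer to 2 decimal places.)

13.93 points

For player j, contributing a unit is worthwhile iff 2.4 × (j's share) ≥ 1, i.e. iff j's share is at least 0.4167.
Xia and Gus clear that bar, contributing 11 each; the remaining 2 contribute 0. Total contributed: 22.
Ewa keeps 11 and receives 2.4 × 22 × 1/18 = 2.93 from the group account, for a payoff of 13.93.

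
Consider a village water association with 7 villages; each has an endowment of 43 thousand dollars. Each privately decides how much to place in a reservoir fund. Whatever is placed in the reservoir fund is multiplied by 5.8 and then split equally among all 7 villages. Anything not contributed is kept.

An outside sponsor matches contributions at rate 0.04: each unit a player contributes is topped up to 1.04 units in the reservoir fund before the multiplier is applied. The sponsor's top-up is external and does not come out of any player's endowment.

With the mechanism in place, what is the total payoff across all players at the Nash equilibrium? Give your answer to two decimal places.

301.00 thousand dollars

The effective private return is 5.8 × 1.04 / 7 = 0.8617, which is still under 1, so the mechanism doesn't change anyone's dominant strategy: zero contribution.
Everyone keeps their endowment and the group total is 7 × 43 = 301.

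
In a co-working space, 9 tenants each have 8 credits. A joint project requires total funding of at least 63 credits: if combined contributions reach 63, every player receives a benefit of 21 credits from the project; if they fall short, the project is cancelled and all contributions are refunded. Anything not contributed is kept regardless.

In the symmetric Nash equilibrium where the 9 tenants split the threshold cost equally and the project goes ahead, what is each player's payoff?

Equal share of the threshold: 63/9 = 7.
At this profile no one gains by cutting their contribution: any cut drops the total below 63, the project is cancelled, contributions are refunded, and the deviator ends with 8, which is less than 8 − 7 + 21 = 22. Contributing more than 7 just wastes the excess. So contributing exactly 7 is a best response.
Each player's payoff: 8 − 7 + 21 = 22.

22 credits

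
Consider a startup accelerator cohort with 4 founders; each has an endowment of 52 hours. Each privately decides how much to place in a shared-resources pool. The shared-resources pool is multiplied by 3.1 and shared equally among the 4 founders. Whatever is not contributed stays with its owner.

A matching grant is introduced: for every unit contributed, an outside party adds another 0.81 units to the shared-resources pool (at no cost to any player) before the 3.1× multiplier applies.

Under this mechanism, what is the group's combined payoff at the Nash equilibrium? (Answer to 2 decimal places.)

The effective private return per unit is now 3.1 × 1.81 / 4 = 1.4028 > 1, so every player's dominant strategy flips to full contribution.
At the Nash equilibrium everyone contributes 52. Group total payoff = 3.1 × 1.81 × 208 = 1167.09.

1167.09 hours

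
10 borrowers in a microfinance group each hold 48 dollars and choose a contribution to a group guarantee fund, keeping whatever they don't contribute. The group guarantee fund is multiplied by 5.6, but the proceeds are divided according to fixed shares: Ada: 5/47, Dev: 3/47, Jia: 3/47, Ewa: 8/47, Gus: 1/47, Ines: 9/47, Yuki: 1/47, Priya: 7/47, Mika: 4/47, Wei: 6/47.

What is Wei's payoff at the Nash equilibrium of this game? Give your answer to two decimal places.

82.31 dollars

Player j's private return per contributed unit is 5.6 × (j's share). Contributing is weakly dominant for j when that share is at least 1/5.6 = 0.1786, and contributing 0 is dominant otherwise.
The only share above 0.1786 is Ines's 9/47, contributing 48; the remaining 9 contribute 0. Total contributed: 48.
Wei keeps 48 and receives 5.6 × 48 × 6/47 = 34.31 from the group guarantee fund, for a payoff of 82.31.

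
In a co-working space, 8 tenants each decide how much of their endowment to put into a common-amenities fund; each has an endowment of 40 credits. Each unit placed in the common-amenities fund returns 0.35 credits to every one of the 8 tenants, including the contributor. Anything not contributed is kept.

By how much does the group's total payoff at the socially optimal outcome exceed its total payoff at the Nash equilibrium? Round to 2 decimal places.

576.00 credits

The private return per contributed unit is 0.35 < 1, so contributing 0 is dominant for every player. At the Nash equilibrium everyone keeps their 40, and the group total is 8 × 40 = 320.
Each contributed unit returns 2.800 to the group as a whole (0.35 to each of 8 players), which exceeds 1, so the social optimum is full contribution: group total = 2.800 × 320 = 896.00.
Efficiency loss = 896.00 − 320 = 576.00.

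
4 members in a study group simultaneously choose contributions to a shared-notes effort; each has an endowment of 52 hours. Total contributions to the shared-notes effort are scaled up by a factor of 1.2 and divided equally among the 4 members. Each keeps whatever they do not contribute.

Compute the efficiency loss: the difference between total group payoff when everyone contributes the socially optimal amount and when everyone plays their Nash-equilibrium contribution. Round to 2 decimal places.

Each contributed unit returns 1.2/4 = 0.3000 to its contributor — below 1 — so contributing 0 is dominant for every player. At the Nash equilibrium everyone keeps their 52, and the group total is 4 × 52 = 208.
Each contributed unit returns 1.200 to the group as a whole (0.3000 to each of 4 players), which exceeds 1, so the social optimum is full contribution: group total = 1.200 × 208 = 249.60.
Efficiency loss = 249.60 − 208 = 41.60.

41.60 hours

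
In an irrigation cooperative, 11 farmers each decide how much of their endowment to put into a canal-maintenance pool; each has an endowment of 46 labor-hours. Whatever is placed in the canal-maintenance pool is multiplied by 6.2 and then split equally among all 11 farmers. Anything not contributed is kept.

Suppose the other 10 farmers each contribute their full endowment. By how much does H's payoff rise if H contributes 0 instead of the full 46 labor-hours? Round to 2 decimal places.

20.07 labor-hours

Switching from a contribution of 46 to 0 lets H keep an extra 46 labor-hours, but lowers the canal-maintenance pool by 46, which costs H their own share of that drop: 6.2/11 × 46 = 25.93.
Net gain = 46 − 25.93 = 20.07. The private return per contributed unit (0.5636) is below 1, so free-riding is indeed the best response regardless of what the others do.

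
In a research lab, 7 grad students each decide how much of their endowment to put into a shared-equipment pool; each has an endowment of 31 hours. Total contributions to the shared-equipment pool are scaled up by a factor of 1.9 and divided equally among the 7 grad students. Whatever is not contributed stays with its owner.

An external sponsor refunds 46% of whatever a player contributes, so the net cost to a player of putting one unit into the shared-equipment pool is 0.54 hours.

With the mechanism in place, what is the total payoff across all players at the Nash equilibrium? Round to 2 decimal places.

217.00 hours

The effective private return is (1.9/7) / 0.54 = 0.5026, which is still under 1, so the mechanism doesn't change anyone's dominant strategy: zero contribution.
At the Nash equilibrium no one contributes; group total payoff = 7 × 31 = 217.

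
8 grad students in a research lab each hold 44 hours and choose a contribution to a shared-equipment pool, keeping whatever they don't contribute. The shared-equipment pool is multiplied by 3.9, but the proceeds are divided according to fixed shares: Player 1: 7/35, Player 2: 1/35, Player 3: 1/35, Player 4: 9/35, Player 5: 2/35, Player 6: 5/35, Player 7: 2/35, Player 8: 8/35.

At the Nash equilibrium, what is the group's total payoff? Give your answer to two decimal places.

479.60 hours

Each unit j contributes comes back to j as 3.9 × (j's share), so j prefers to contribute only if that share exceeds 1/3.9 = 0.2564; otherwise keeping the unit dominates.
The only share above 0.2564 is Player 4's 9/35, contributing 44; the remaining 7 contribute 0. Total contributed: 44.
The shared-equipment pool pays out 3.9 × 44 = 171.60 in total (split across the unequal shares, but the aggregate is all that matters for the group sum).
The 7 free-riders keep 44 each, adding 308. Group total = 308 + 171.60 = 479.60.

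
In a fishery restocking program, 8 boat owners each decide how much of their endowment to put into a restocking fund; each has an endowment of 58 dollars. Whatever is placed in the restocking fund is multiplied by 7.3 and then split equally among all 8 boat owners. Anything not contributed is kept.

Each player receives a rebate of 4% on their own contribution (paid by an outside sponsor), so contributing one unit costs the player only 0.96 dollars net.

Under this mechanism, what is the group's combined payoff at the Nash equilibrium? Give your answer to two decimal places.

464.00 dollars

The effective private return is (7.3/8) / 0.96 = 0.9505, which is still under 1, so the mechanism doesn't change anyone's dominant strategy: zero contribution.
At the Nash equilibrium no one contributes; group total payoff = 8 × 58 = 464.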